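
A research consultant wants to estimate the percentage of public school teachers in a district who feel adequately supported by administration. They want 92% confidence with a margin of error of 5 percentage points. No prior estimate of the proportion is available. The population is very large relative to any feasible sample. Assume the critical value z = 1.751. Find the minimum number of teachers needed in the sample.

307

With no prior estimate, use p = 0.5, giving p(1−p) = 0.25.
n = z²·p(1−p)/E² = 1.751² × 0.2500 / 0.050² = 3.0660 × 0.2500 / 0.002500 ≈ 306.60.
Rounding up gives n = 307.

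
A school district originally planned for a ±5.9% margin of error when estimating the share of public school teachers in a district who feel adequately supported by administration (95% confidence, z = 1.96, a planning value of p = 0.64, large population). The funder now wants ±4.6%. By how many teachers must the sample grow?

164

At ±5.9%: n = 1.96² × 0.2304 / 0.059² ≈ 254.27 → 255.
At ±4.6%: n = 1.96² × 0.2304 / 0.046² ≈ 418.29 → 419.
Additional respondents: 419 − 255 = 164.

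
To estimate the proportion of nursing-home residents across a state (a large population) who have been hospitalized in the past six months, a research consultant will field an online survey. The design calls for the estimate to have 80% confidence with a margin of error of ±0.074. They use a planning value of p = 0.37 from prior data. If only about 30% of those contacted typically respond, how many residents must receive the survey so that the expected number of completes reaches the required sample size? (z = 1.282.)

Completed interviews needed: n₀ = 1.282² × 0.2331 / 0.074² ≈ 69.96 → 70.
At a 30% response rate, contacts needed = 70 / 0.30 ≈ 233.33 → 234.

234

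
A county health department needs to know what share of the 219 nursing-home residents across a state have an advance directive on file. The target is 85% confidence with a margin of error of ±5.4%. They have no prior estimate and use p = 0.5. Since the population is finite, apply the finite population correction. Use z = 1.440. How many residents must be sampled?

99

Unadjusted: n₀ = 1.440² × 0.50 × 0.50 / 0.054² ≈ 177.78, so n₀ = 178.
Finite population correction with N = 219: n = n₀ / (1 + (n₀−1)/N) = 178 / (1 + 177/219) = 178 / 1.8082 ≈ 98.44.
Rounding up, n = 99.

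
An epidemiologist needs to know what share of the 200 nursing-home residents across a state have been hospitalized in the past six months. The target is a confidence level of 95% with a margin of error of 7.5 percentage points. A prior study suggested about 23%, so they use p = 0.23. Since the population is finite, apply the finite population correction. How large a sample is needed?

For 95% confidence, z = 1.960.
Unadjusted: n₀ = 1.960² × 0.23 × 0.77 / 0.075² ≈ 120.95, so n₀ = 121.
Finite population correction with N = 200: n = n₀ / (1 + (n₀−1)/N) = 121 / (1 + 120/200) = 121 / 1.6000 ≈ 75.62.
Rounding up, n = 76.

76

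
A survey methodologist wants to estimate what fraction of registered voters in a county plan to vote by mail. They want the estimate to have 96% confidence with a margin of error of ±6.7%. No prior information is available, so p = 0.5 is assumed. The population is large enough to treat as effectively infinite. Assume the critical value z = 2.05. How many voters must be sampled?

235

With p = 0.5, p(1−p) = 0.25.
n = z²·p(1−p)/E² = 2.05² × 0.2500 / 0.067² = 4.2025 × 0.2500 / 0.004489 ≈ 234.04.
Rounding up gives n = 235.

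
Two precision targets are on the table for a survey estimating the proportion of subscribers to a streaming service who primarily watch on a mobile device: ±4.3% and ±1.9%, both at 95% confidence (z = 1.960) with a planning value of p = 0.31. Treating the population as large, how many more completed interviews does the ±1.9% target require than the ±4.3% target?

1832

At ±4.3%: n = 1.960² × 0.2139 / 0.043² ≈ 444.41 → 445.
At ±1.9%: n = 1.960² × 0.2139 / 0.019² ≈ 2276.23 → 2277.
Additional respondents: 2277 − 445 = 1832.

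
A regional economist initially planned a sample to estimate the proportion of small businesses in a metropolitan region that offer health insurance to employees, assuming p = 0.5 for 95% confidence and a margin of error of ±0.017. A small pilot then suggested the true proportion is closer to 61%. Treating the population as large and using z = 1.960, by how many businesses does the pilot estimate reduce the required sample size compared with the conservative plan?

Conservative (p = 0.5): n = 1.960² × 0.25 / 0.017² ≈ 3323.18 → 3324.
Using p = 0.61: p(1−p) = 0.2379, so n = 1.960² × 0.2379 / 0.017² ≈ 3162.34 → 3163.
Reduction: 3324 − 3163 = 161.

161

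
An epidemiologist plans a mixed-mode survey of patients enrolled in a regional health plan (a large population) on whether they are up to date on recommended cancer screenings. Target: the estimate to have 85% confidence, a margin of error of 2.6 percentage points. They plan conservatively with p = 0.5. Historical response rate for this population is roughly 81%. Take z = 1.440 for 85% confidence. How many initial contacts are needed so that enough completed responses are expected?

947

Completed interviews needed: n₀ = 1.440² × 0.2500 / 0.026² ≈ 766.86 → 767.
At an 81% response rate, contacts needed = 767 / 0.81 ≈ 946.91 → 947.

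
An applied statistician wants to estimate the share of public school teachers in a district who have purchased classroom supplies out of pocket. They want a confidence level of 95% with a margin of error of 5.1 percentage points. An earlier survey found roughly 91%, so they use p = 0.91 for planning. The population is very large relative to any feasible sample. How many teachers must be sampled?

121

For 95% confidence, z = 1.96.
With p = 0.91, p(1−p) = 0.0819.
n = z²·p(1−p)/E² = 1.96² × 0.0819 / 0.051² = 3.8416 × 0.0819 / 0.002601 ≈ 120.96.
Rounding up gives n = 121.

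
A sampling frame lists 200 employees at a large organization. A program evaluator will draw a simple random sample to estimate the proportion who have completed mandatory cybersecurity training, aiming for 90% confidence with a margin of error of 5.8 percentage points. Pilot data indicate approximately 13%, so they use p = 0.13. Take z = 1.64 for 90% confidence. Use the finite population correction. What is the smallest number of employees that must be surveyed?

Unadjusted: n₀ = 1.64² × 0.13 × 0.87 / 0.058² ≈ 90.43, so n₀ = 91.
Finite population correction with N = 200: n = n₀ / (1 + (n₀−1)/N) = 91 / (1 + 90/200) = 91 / 1.4500 ≈ 62.76.
Rounding up, n = 63.

63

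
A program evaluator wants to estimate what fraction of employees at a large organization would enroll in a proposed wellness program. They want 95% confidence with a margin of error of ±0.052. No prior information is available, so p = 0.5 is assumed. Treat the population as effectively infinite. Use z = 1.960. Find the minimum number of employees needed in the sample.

356

With p = 0.5, p(1−p) = 0.25.
n = z²·p(1−p)/E² = 1.960² × 0.2500 / 0.052² = 3.8416 × 0.2500 / 0.002704 ≈ 355.18.
Rounding up gives n = 356.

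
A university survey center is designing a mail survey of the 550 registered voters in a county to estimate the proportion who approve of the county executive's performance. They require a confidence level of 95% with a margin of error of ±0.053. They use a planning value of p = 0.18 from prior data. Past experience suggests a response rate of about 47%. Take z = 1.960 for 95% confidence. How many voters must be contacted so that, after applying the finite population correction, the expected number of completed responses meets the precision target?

315

Completed interviews needed (unadjusted): n₀ = 1.960² × 0.1476 / 0.053² ≈ 201.86 → 202.
FPC for N = 550: n = 202 / (1 + 201/550) = 202 / 1.3655 ≈ 147.94 → 148.
At a 47% response rate, contacts needed = 148 / 0.47 ≈ 314.89 → 315.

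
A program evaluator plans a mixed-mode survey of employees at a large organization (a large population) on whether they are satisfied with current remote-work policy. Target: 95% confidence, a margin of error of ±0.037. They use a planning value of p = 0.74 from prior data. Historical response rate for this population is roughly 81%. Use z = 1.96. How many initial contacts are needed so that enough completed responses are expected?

667

Completed interviews needed: n₀ = 1.96² × 0.1924 / 0.037² ≈ 539.90 → 540.
At an 81% response rate, contacts needed = 540 / 0.81 ≈ 666.67 → 667.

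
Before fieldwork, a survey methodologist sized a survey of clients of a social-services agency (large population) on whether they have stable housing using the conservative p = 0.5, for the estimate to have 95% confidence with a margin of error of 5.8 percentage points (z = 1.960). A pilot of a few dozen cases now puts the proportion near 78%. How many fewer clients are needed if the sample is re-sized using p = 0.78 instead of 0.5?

90

Conservative (p = 0.5): n = 1.960² × 0.25 / 0.058² ≈ 285.49 → 286.
Using p = 0.78: p(1−p) = 0.1716, so n = 1.960² × 0.1716 / 0.058² ≈ 195.96 → 196.
Reduction: 286 − 196 = 90.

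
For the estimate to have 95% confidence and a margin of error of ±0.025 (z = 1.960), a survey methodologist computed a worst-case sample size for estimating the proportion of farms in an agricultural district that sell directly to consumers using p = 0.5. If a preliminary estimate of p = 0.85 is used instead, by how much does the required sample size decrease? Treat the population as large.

Conservative (p = 0.5): n = 1.960² × 0.25 / 0.025² ≈ 1536.64 → 1537.
Using p = 0.85: p(1−p) = 0.1275, so n = 1.960² × 0.1275 / 0.025² ≈ 783.69 → 784.
Reduction: 1537 − 784 = 753.

753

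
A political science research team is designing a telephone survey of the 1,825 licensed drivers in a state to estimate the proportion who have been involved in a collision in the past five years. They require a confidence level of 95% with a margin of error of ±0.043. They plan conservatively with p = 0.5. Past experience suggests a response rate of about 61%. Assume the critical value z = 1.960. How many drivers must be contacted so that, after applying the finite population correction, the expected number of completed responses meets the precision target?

Completed interviews needed (unadjusted): n₀ = 1.960² × 0.2500 / 0.043² ≈ 519.42 → 520.
FPC for N = 1,825: n = 520 / (1 + 519/1825) = 520 / 1.2844 ≈ 404.86 → 405.
At a 61% response rate, contacts needed = 405 / 0.61 ≈ 663.93 → 664.

664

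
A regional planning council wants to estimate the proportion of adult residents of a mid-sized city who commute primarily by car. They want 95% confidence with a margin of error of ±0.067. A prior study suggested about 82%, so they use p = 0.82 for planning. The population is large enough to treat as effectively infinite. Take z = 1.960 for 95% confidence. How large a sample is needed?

With p = 0.82, p(1−p) = 0.1476.
n = z²·p(1−p)/E² = 1.960² × 0.1476 / 0.067² = 3.8416 × 0.1476 / 0.004489 ≈ 126.31.
Rounding up gives n = 127.

127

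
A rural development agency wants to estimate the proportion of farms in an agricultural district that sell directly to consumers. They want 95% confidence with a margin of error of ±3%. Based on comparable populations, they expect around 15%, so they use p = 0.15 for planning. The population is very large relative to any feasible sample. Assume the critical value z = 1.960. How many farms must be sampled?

545

With p = 0.15, p(1−p) = 0.1275.
n = z²·p(1−p)/E² = 1.960² × 0.1275 / 0.030² = 3.8416 × 0.1275 / 0.000900 ≈ 544.23.
Rounding up gives n = 545.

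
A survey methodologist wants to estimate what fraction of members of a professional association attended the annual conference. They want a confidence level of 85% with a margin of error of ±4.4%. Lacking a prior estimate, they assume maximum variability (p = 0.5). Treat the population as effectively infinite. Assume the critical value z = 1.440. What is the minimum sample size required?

With p = 0.5, p(1−p) = 0.25.
n = z²·p(1−p)/E² = 1.440² × 0.2500 / 0.044² = 2.0736 × 0.2500 / 0.001936 ≈ 267.77.
Rounding up gives n = 268.

268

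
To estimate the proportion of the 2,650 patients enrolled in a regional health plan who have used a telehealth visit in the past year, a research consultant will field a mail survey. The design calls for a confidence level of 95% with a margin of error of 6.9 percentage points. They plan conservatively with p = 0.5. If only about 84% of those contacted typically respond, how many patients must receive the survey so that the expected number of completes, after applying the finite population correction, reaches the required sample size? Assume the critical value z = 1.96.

224

Completed interviews needed (unadjusted): n₀ = 1.96² × 0.2500 / 0.069² ≈ 201.72 → 202.
FPC for N = 2,650: n = 202 / (1 + 201/2650) = 202 / 1.0758 ≈ 187.76 → 188.
At an 84% response rate, contacts needed = 188 / 0.84 ≈ 223.81 → 224.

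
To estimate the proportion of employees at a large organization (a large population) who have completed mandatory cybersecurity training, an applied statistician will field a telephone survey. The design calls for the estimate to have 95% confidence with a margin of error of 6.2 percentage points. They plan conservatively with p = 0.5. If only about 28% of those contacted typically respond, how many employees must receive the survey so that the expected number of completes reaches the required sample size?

893

For 95% confidence, z = 1.960.
Completed interviews needed: n₀ = 1.960² × 0.2500 / 0.062² ≈ 249.84 → 250.
At a 28% response rate, contacts needed = 250 / 0.28 ≈ 892.86 → 893.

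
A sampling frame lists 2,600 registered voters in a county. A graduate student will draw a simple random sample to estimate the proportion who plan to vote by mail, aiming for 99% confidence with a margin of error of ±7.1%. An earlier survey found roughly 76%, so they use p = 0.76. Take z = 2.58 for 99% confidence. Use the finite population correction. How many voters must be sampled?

Unadjusted: n₀ = 2.58² × 0.76 × 0.24 / 0.071² ≈ 240.85, so n₀ = 241.
Finite population correction with N = 2,600: n = n₀ / (1 + (n₀−1)/N) = 241 / (1 + 240/2600) = 241 / 1.0923 ≈ 220.63.
Rounding up, n = 221.

221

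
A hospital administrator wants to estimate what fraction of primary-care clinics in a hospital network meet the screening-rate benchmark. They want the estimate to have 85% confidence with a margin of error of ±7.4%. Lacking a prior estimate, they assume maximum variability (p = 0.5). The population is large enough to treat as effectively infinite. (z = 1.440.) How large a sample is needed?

With p = 0.5, p(1−p) = 0.25.
n = z²·p(1−p)/E² = 1.440² × 0.2500 / 0.074² = 2.0736 × 0.2500 / 0.005476 ≈ 94.67.
Rounding up gives n = 95.

95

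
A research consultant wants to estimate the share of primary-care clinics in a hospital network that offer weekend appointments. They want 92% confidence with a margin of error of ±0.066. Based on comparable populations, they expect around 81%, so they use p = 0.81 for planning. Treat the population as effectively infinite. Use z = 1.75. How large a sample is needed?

With p = 0.81, p(1−p) = 0.1539.
n = z²·p(1−p)/E² = 1.75² × 0.1539 / 0.066² = 3.0625 × 0.1539 / 0.004356 ≈ 108.20.
Rounding up gives n = 109.

109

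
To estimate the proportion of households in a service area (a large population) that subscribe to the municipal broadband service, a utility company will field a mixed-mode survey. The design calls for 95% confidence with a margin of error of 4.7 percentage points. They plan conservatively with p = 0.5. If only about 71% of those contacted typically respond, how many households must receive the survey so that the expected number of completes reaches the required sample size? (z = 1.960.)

613

Completed interviews needed: n₀ = 1.960² × 0.2500 / 0.047² ≈ 434.77 → 435.
At a 71% response rate, contacts needed = 435 / 0.71 ≈ 612.68 → 613.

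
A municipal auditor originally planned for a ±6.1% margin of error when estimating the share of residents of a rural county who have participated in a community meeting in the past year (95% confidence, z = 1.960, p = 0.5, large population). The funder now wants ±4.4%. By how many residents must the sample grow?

At ±6.1%: n = 1.960² × 0.2500 / 0.061² ≈ 258.10 → 259.
At ±4.4%: n = 1.960² × 0.2500 / 0.044² ≈ 496.07 → 497.
Additional respondents: 497 − 259 = 238.

238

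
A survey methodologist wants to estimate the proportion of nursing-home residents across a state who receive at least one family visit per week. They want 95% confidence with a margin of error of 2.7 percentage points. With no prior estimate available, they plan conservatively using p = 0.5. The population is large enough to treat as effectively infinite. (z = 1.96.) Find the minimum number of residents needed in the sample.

1318

With p = 0.5, p(1−p) = 0.25.
n = z²·p(1−p)/E² = 1.96² × 0.2500 / 0.027² = 3.8416 × 0.2500 / 0.000729 ≈ 1317.42.
Rounding up gives n = 1318.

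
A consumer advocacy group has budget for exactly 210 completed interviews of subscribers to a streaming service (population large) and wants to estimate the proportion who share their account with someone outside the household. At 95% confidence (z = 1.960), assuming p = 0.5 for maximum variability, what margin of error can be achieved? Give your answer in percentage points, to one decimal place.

SE(p̂) = √[p(1−p)/n] = √[0.2500/210] = 0.03450.
E = z × SE = 1.960 × 0.03450 = 0.06763, or 6.8 percentage points.

6.8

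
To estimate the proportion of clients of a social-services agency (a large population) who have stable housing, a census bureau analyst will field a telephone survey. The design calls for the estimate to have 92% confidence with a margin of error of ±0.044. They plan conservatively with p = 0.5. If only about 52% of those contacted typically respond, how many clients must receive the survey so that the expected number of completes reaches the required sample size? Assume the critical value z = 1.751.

Completed interviews needed: n₀ = 1.751² × 0.2500 / 0.044² ≈ 395.92 → 396.
At a 52% response rate, contacts needed = 396 / 0.52 ≈ 761.54 → 762.

762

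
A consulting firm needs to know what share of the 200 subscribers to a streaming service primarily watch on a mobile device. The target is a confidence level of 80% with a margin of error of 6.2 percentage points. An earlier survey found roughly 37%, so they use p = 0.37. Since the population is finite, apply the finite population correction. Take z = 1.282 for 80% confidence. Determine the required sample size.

Unadjusted: n₀ = 1.282² × 0.37 × 0.63 / 0.062² ≈ 99.66, so n₀ = 100.
Finite population correction with N = 200: n = n₀ / (1 + (n₀−1)/N) = 100 / (1 + 99/200) = 100 / 1.4950 ≈ 66.89.
Rounding up, n = 67.

67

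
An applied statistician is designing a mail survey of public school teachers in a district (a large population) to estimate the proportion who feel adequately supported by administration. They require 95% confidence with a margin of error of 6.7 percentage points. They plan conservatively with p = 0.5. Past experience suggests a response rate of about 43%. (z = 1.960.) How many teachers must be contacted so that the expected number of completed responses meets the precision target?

498

Completed interviews needed: n₀ = 1.960² × 0.2500 / 0.067² ≈ 213.95 → 214.
At a 43% response rate, contacts needed = 214 / 0.43 ≈ 497.67 → 498.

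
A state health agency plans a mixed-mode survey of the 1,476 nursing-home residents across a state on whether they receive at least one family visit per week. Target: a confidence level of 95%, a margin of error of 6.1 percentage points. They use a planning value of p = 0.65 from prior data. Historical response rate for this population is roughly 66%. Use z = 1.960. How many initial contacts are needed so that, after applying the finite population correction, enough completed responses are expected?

308

Completed interviews needed (unadjusted): n₀ = 1.960² × 0.2275 / 0.061² ≈ 234.87 → 235.
FPC for N = 1,476: n = 235 / (1 + 234/1476) = 235 / 1.1585 ≈ 202.84 → 203.
At a 66% response rate, contacts needed = 203 / 0.66 ≈ 307.58 → 308.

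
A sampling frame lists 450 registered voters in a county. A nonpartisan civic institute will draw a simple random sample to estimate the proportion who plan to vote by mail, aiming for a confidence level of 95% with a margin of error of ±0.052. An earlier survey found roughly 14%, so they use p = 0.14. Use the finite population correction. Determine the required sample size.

For 95% confidence, z = 1.960.
Unadjusted: n₀ = 1.960² × 0.14 × 0.86 / 0.052² ≈ 171.05, so n₀ = 172.
Finite population correction with N = 450: n = n₀ / (1 + (n₀−1)/N) = 172 / (1 + 171/450) = 172 / 1.3800 ≈ 124.64.
Rounding up, n = 125.

125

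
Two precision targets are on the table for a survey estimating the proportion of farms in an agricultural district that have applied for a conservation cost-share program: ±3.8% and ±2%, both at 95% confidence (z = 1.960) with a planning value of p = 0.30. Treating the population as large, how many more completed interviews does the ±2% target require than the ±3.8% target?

At ±3.8%: n = 1.960² × 0.2100 / 0.038² ≈ 558.68 → 559.
At ±2%: n = 1.960² × 0.2100 / 0.020² ≈ 2016.84 → 2017.
Additional respondents: 2017 − 559 = 1458.

1458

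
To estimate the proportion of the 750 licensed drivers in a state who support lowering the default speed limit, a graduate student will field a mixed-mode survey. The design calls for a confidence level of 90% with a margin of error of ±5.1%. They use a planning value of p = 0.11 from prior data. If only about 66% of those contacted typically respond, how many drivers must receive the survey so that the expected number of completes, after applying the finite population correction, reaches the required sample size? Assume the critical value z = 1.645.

137

Completed interviews needed (unadjusted): n₀ = 1.645² × 0.0979 / 0.051² ≈ 101.85 → 102.
FPC for N = 750: n = 102 / (1 + 101/750) = 102 / 1.1347 ≈ 89.89 → 90.
At a 66% response rate, contacts needed = 90 / 0.66 ≈ 136.36 → 137.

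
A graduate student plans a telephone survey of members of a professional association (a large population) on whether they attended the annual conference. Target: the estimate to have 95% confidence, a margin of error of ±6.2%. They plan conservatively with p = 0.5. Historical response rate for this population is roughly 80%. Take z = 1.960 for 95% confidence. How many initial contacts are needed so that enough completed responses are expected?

Completed interviews needed: n₀ = 1.960² × 0.2500 / 0.062² ≈ 249.84 → 250.
At an 80% response rate, contacts needed = 250 / 0.80 ≈ 312.50 → 313.

313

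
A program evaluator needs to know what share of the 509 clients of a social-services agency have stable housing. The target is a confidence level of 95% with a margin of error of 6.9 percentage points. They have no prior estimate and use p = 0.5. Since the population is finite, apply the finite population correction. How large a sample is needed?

For 95% confidence, z = 1.960.
Unadjusted: n₀ = 1.960² × 0.50 × 0.50 / 0.069² ≈ 201.72, so n₀ = 202.
Finite population correction with N = 509: n = n₀ / (1 + (n₀−1)/N) = 202 / (1 + 201/509) = 202 / 1.3949 ≈ 144.81.
Rounding up, n = 145.

145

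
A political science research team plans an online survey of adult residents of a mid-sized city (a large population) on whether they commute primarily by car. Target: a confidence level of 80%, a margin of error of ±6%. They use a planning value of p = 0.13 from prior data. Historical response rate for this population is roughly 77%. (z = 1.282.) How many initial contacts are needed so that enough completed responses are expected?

Completed interviews needed: n₀ = 1.282² × 0.1131 / 0.060² ≈ 51.63 → 52.
At a 77% response rate, contacts needed = 52 / 0.77 ≈ 67.53 → 68.

68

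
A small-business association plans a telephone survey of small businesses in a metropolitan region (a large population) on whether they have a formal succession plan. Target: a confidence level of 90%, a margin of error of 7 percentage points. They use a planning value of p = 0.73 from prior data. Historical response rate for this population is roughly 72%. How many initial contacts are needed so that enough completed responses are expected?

152

For 90% confidence, z = 1.645.
Completed interviews needed: n₀ = 1.645² × 0.1971 / 0.070² ≈ 108.85 → 109.
At a 72% response rate, contacts needed = 109 / 0.72 ≈ 151.39 → 152.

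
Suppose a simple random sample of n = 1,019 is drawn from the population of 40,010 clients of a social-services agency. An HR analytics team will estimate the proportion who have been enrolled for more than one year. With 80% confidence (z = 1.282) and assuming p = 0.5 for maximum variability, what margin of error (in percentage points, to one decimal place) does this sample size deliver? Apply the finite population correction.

Finite-population factor: (N−n)/(N−1) = (40010−1019)/(40010−1) = 0.9746.
SE(p̂) = √[p(1−p)/n · (N−n)/(N−1)] = √[0.2500/1019 × 0.9746] = 0.01546.
E = z × SE = 1.282 × 0.01546 = 0.01982 ≈ 2.0 percentage points.

2.0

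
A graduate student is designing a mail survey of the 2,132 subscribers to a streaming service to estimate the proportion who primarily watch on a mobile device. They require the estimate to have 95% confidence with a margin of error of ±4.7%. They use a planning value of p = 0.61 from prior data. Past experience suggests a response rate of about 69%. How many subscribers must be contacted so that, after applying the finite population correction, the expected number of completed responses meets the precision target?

503

For 95% confidence, z = 1.96.
Completed interviews needed (unadjusted): n₀ = 1.96² × 0.2379 / 0.047² ≈ 413.72 → 414.
FPC for N = 2,132: n = 414 / (1 + 413/2132) = 414 / 1.1937 ≈ 346.82 → 347.
At a 69% response rate, contacts needed = 347 / 0.69 ≈ 502.90 → 503.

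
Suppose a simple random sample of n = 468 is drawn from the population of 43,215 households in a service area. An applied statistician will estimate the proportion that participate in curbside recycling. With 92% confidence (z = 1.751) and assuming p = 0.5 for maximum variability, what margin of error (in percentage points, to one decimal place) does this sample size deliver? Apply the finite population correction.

Finite-population factor: (N−n)/(N−1) = (43215−468)/(43215−1) = 0.9892.
SE(p̂) = √[p(1−p)/n · (N−n)/(N−1)] = √[0.2500/468 × 0.9892] = 0.02299.
E = z × SE = 1.751 × 0.02299 = 0.04025 ≈ 4.0 percentage points.

4.0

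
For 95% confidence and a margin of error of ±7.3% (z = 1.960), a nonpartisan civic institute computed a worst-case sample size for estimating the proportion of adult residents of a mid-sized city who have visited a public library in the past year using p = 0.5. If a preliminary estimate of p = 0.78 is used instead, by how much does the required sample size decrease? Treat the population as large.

Conservative (p = 0.5): n = 1.960² × 0.25 / 0.073² ≈ 180.22 → 181.
Using p = 0.78: p(1−p) = 0.1716, so n = 1.960² × 0.1716 / 0.073² ≈ 123.70 → 124.
Reduction: 181 − 124 = 57.

57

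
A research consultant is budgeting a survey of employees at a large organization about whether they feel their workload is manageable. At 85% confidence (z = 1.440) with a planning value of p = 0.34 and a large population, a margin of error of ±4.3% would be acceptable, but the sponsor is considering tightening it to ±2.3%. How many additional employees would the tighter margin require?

At ±4.3%: n = 1.440² × 0.2244 / 0.043² ≈ 251.66 → 252.
At ±2.3%: n = 1.440² × 0.2244 / 0.023² ≈ 879.61 → 880.
Additional respondents: 880 − 252 = 628.

628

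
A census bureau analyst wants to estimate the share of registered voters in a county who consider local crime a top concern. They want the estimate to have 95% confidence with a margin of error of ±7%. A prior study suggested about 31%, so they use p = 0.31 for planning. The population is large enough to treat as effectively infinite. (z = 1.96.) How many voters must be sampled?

With p = 0.31, p(1−p) = 0.2139.
n = z²·p(1−p)/E² = 1.96² × 0.2139 / 0.070² = 3.8416 × 0.2139 / 0.004900 ≈ 167.70.
Rounding up gives n = 168.

168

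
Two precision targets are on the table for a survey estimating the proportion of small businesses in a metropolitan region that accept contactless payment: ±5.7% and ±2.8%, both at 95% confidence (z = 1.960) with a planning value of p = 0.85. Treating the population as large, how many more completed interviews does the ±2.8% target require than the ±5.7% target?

At ±5.7%: n = 1.960² × 0.1275 / 0.057² ≈ 150.76 → 151.
At ±2.8%: n = 1.960² × 0.1275 / 0.028² ≈ 624.75 → 625.
Additional respondents: 625 − 151 = 474.

474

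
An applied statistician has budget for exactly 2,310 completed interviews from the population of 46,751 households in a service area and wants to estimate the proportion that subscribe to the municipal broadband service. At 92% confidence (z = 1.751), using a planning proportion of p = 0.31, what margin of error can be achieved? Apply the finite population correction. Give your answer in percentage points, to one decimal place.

Finite-population factor: (N−n)/(N−1) = (46751−2310)/(46751−1) = 0.9506.
SE(p̂) = √[p(1−p)/n · (N−n)/(N−1)] = √[0.2139/2310 × 0.9506] = 0.00938.
E = z × SE = 1.751 × 0.00938 = 0.01643 ≈ 1.6 percentage points.

1.6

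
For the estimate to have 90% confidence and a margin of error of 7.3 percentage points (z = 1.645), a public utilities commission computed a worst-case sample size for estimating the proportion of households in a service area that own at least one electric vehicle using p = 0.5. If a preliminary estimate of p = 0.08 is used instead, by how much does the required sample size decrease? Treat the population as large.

Conservative (p = 0.5): n = 1.645² × 0.25 / 0.073² ≈ 126.95 → 127.
Using p = 0.08: p(1−p) = 0.0736, so n = 1.645² × 0.0736 / 0.073² ≈ 37.37 → 38.
Reduction: 127 − 38 = 89.

89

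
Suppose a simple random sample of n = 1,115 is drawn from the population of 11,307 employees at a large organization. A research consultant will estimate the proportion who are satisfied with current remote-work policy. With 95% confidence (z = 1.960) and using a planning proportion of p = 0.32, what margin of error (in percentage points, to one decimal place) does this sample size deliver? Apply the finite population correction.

2.6

Finite-population factor: (N−n)/(N−1) = (11307−1115)/(11307−1) = 0.9015.
SE(p̂) = √[p(1−p)/n · (N−n)/(N−1)] = √[0.2176/1115 × 0.9015] = 0.01326.
E = z × SE = 1.960 × 0.01326 = 0.02600 ≈ 2.6 percentage points.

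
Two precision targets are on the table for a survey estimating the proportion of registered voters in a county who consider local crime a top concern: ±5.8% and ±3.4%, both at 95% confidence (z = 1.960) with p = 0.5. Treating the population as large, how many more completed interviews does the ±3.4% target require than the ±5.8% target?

545

At ±5.8%: n = 1.960² × 0.2500 / 0.058² ≈ 285.49 → 286.
At ±3.4%: n = 1.960² × 0.2500 / 0.034² ≈ 830.80 → 831.
Additional respondents: 831 − 286 = 545.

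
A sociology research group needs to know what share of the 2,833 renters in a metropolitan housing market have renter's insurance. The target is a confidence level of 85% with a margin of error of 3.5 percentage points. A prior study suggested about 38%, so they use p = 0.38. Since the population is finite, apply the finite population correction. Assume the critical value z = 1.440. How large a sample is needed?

Unadjusted: n₀ = 1.440² × 0.38 × 0.62 / 0.035² ≈ 398.81, so n₀ = 399.
Finite population correction with N = 2,833: n = n₀ / (1 + (n₀−1)/N) = 399 / (1 + 398/2833) = 399 / 1.1405 ≈ 349.85.
Rounding up, n = 350.

350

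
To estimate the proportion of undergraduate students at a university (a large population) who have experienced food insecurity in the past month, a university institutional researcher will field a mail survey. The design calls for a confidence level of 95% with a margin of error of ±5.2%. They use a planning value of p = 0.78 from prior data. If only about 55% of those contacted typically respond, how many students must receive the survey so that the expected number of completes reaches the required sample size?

444

For 95% confidence, z = 1.960.
Completed interviews needed: n₀ = 1.960² × 0.1716 / 0.052² ≈ 243.79 → 244.
At a 55% response rate, contacts needed = 244 / 0.55 ≈ 443.64 → 444.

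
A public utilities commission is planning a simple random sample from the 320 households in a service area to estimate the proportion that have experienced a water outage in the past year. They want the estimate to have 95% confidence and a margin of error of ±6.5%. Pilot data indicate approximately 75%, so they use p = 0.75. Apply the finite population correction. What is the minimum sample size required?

For 95% confidence, z = 1.96.
Unadjusted: n₀ = 1.96² × 0.75 × 0.25 / 0.065² ≈ 170.49, so n₀ = 171.
Finite population correction with N = 320: n = n₀ / (1 + (n₀−1)/N) = 171 / (1 + 170/320) = 171 / 1.5312 ≈ 111.67.
Rounding up, n = 112.

112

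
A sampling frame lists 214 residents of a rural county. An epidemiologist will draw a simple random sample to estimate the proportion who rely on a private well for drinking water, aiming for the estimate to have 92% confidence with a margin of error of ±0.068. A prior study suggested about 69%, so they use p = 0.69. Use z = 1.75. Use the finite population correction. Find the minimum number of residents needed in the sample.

86

Unadjusted: n₀ = 1.75² × 0.69 × 0.31 / 0.068² ≈ 141.67, so n₀ = 142.
Finite population correction with N = 214: n = n₀ / (1 + (n₀−1)/N) = 142 / (1 + 141/214) = 142 / 1.6589 ≈ 85.60.
Rounding up, n = 86.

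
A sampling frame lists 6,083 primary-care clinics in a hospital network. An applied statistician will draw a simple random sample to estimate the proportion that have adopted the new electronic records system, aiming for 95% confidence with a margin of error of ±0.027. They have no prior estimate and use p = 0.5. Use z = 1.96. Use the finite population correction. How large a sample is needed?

Unadjusted: n₀ = 1.96² × 0.50 × 0.50 / 0.027² ≈ 1317.42, so n₀ = 1318.
Finite population correction with N = 6,083: n = n₀ / (1 + (n₀−1)/N) = 1318 / (1 + 1317/6083) = 1318 / 1.2165 ≈ 1083.43.
Rounding up, n = 1084.

1084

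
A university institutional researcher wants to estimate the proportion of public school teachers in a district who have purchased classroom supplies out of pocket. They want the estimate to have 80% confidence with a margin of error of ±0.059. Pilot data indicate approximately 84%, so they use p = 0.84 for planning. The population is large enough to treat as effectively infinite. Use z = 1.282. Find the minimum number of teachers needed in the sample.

64

With p = 0.84, p(1−p) = 0.1344.
n = z²·p(1−p)/E² = 1.282² × 0.1344 / 0.059² = 1.6435 × 0.1344 / 0.003481 ≈ 63.46.
Rounding up gives n = 64.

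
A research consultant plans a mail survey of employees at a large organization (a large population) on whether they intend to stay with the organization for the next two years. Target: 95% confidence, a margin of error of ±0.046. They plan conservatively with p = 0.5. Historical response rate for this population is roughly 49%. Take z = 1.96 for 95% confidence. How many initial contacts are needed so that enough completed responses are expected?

Completed interviews needed: n₀ = 1.96² × 0.2500 / 0.046² ≈ 453.88 → 454.
At a 49% response rate, contacts needed = 454 / 0.49 ≈ 926.53 → 927.

927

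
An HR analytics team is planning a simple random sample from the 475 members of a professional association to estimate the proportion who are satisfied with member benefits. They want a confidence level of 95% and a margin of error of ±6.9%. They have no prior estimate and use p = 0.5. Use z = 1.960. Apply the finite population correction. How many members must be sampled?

Unadjusted: n₀ = 1.960² × 0.50 × 0.50 / 0.069² ≈ 201.72, so n₀ = 202.
Finite population correction with N = 475: n = n₀ / (1 + (n₀−1)/N) = 202 / (1 + 201/475) = 202 / 1.4232 ≈ 141.94.
Rounding up, n = 142.

142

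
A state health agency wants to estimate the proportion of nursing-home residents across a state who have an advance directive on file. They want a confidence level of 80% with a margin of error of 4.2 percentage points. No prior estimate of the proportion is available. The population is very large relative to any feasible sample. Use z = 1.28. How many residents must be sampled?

With no prior estimate, use p = 0.5, giving p(1−p) = 0.25.
n = z²·p(1−p)/E² = 1.28² × 0.2500 / 0.042² = 1.6384 × 0.2500 / 0.001764 ≈ 232.20.
Rounding up gives n = 233.

233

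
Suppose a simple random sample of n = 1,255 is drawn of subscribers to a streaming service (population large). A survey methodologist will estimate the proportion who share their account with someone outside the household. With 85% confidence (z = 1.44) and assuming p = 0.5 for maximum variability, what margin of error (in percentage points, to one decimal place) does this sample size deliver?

2.0

SE(p̂) = √[p(1−p)/n] = √[0.2500/1255] = 0.01411.
E = z × SE = 1.44 × 0.01411 = 0.02032, or 2.0 percentage points.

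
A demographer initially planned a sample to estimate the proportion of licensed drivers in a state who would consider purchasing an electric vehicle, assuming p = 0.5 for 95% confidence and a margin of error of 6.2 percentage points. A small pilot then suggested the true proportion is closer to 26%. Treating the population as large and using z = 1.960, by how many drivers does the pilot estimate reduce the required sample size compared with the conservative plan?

57

Conservative (p = 0.5): n = 1.960² × 0.25 / 0.062² ≈ 249.84 → 250.
Using p = 0.26: p(1−p) = 0.1924, so n = 1.960² × 0.1924 / 0.062² ≈ 192.28 → 193.
Reduction: 250 − 193 = 57.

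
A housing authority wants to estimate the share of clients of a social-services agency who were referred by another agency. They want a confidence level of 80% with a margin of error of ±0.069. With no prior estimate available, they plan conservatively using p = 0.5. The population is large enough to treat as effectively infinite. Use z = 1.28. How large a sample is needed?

With p = 0.5, p(1−p) = 0.25.
n = z²·p(1−p)/E² = 1.28² × 0.2500 / 0.069² = 1.6384 × 0.2500 / 0.004761 ≈ 86.03.
Rounding up gives n = 87.

87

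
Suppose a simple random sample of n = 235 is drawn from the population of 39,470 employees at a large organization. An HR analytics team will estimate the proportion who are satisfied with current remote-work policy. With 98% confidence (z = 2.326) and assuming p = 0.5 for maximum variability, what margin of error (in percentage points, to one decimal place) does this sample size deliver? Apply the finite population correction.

7.6

Finite-population factor: (N−n)/(N−1) = (39470−235)/(39470−1) = 0.9941.
SE(p̂) = √[p(1−p)/n · (N−n)/(N−1)] = √[0.2500/235 × 0.9941] = 0.03252.
E = z × SE = 2.326 × 0.03252 = 0.07564 ≈ 7.6 percentage points.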